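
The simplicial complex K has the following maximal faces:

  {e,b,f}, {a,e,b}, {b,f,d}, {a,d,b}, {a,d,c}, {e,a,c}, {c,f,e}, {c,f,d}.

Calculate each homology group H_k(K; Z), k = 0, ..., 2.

Order the vertices as a < b < c < d < e < f. Listing each simplex with vertices in this order, K has dimension 2 with simplices:

  0-simplices (6): a, b, c, d, e, f
  1-simplices (12): ab, ac, ad, ae, bd, be, bf, cd, ce, cf, df, ef
  2-simplices (8): abd, abe, acd, ace, bdf, bef, cdf, cef

giving chain groups C_0 ≅ Z^6, C_1 ≅ Z^12, C_2 ≅ Z^8.

Boundary ∂_1: C_1 → C_0 is given by ∂[p,q] = [q] − [p]. For instance
  ∂bf = f − b.
As a 6×12 matrix over Z this has rank 5, with invariant factors (1,1,1,1,1).

The boundary map ∂_2: C_2 → C_1 acts by ∂[p,q,r] = [q,r] − [p,r] + [p,q]. For instance
  ∂cef = ef − cf + ce,
  ∂ace = ce − ae + ac.
As a 12×8 matrix over Z this has rank 7, with invariant factors (1,1,1,1,1,1,1).

Reading off H_k = ker ∂_k / im ∂_{k+1}:

  H_0: rank C_0 − rank ∂_1 = 6 − 5 = 1, and the invariant factors of ∂_1 are all 1, so H_0 = Z.
  H_1: rank ker ∂_1 − rank ∂_2 = (12 − 5) − 7 = 0, and the invariant factors of ∂_2 are all 1, so H_1 = 0.
  H_2: rank ker ∂_2 − rank ∂_3 = (8 − 7) − 0 = 1, and there is no ∂_3, so H_2 = Z.

(K is a triangulation of the 2-sphere S^2.)

H_0 = Z,  H_1 = 0,  H_2 = Z.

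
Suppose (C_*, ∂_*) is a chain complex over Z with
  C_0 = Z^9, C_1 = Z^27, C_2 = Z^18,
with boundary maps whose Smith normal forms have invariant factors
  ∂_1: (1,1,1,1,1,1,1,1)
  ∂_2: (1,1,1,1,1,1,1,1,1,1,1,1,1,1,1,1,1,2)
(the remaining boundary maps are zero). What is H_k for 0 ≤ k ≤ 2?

H_0 ≅ Z,  H_1 ≅ Z ⊕ Z_2,  H_2 = 0.

H_0: b_0 = 9 − 0 − 8 = 1; torsion from ∂_1 factors > 1: none. So H_0 ≅ Z.
H_1: b_1 = 27 − 8 − 18 = 1; torsion from ∂_2 factors > 1: [2]. So H_1 ≅ Z ⊕ Z_2.
H_2: b_2 = 18 − 18 − 0 = 0; torsion from ∂_3 factors > 1: none. So H_2 ≅ 0.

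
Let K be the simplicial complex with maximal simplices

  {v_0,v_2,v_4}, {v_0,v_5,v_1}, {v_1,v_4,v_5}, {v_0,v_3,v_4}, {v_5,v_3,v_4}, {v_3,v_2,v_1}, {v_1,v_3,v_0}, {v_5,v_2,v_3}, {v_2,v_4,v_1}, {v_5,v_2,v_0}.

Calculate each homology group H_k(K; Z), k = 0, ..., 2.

H_0 = Z,  H_1 = Z/2Z,  H_2 = 0.

Fix the vertex order v_0 < v_1 < v_2 < v_3 < v_4 < v_5 and write every simplex with vertices in increasing order. Then dim K = 2 and the simplices of K are:

  0-simplices (6): [v_0], [v_1], [v_2], [v_3], [v_4], [v_5]
  1-simplices (15): (15 of them)
  2-simplices (10): [v_0,v_1,v_3], [v_0,v_1,v_5], [v_0,v_2,v_4], [v_0,v_2,v_5], [v_0,v_3,v_4], [v_1,v_2,v_3], [v_1,v_2,v_4], [v_1,v_4,v_5], [v_2,v_3,v_5], [v_3,v_4,v_5]

giving chain groups C_0 ≅ Z^6, C_1 ≅ Z^15, C_2 ≅ Z^10.

The boundary map ∂_1: C_1 → C_0 sends each edge [p,q] (with p < q) to q − p. For instance
  ∂[v_2,v_4] = [v_4] − [v_2].
The resulting 6×15 matrix has rank 5, and its Smith normal form has invariant factors (1,1,1,1,1).

Boundary ∂_2: C_2 → C_1 acts by ∂[p,q,r] = [q,r] − [p,r] + [p,q]. For instance
  ∂[v_0,v_1,v_5] = [v_1,v_5] − [v_0,v_5] + [v_0,v_1],
  ∂[v_0,v_2,v_4] = [v_2,v_4] − [v_0,v_4] + [v_0,v_2].
The resulting 15×10 matrix has rank 10, and its Smith normal form has invariant factors (1,1,1,1,1,1,1,1,1,2).

Now H_k = ker ∂_k / im ∂_{k+1}, so:

  H_0: rank C_0 − rank ∂_1 = 6 − 5 = 1, and the invariant factors of ∂_1 are all 1, so H_0 ≅ Z.
  H_1: rank ker ∂_1 − rank ∂_2 = (15 − 5) − 10 = 0, and ∂_2 has invariant factor 2 > 1, so H_1 ≅ Z/2Z.
  H_2: rank ker ∂_2 − rank ∂_3 = (10 − 10) − 0 = 0, and there is no ∂_3, so H_2 ≅ 0.

As a check, the Euler characteristic is 6 − 15 + 10 = 1, which agrees with 1 − 0 + 0 = 1.
(K is a triangulation of the real projective plane RP^2.)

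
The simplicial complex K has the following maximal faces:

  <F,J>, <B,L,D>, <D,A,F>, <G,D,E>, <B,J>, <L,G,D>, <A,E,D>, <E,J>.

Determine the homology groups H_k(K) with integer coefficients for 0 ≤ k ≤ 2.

H_0 = Z,  H_1 = Z^2,  H_2 = 0.

Take the total order A < B < D < E < F < G < J < L on the vertex set. Then K (dimension 2) consists of the simplices:

  0-simplices (8): A, B, D, E, F, G, J, L
  1-simplices (14): AD, AE, AF, BD, BJ, BL, DE, DF, DG, DL, EG, EJ, FJ, GL
  2-simplices (5): ADE, ADF, BDL, DEG, DGL

giving chain groups C_0 ≅ Z^8, C_1 ≅ Z^14, C_2 ≅ Z^5.

Boundary ∂_1: C_1 → C_0 maps an edge to its endpoints' difference, ∂[p,q] = q − p.
This gives a 8×14 integer matrix of rank 7; reducing to Smith normal form yields diagonal entries (1,1,1,1,1,1,1).

The boundary map ∂_2: C_2 → C_1 acts by ∂[p,q,r] = [q,r] − [p,r] + [p,q]. For instance
  ∂ADE = DE − AE + AD,
  ∂BDL = DL − BL + BD.
This gives a 14×5 integer matrix of rank 5; reducing to Smith normal form yields diagonal entries (1,1,1,1,1).

From H_k ≅ ker(∂_k) / im(∂_{k+1}) we obtain:

  H_0: rank C_0 − rank ∂_1 = 8 − 7 = 1, and the invariant factors of ∂_1 are all 1, so H_0 ≅ Z.
  H_1: rank ker ∂_1 − rank ∂_2 = (14 − 7) − 5 = 2, and the invariant factors of ∂_2 are all 1, so H_1 ≅ Z^2.
  H_2: rank ker ∂_2 − rank ∂_3 = (5 − 5) − 0 = 0, and there is no ∂_3, so H_2 ≅ 0.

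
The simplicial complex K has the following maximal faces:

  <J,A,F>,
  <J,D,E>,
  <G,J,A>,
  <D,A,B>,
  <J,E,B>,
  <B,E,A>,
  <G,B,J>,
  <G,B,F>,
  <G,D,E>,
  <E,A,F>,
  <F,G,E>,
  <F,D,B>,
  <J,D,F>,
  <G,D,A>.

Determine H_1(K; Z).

Order the vertices as A < B < D < E < F < G < J. Listing each simplex with vertices in this order, K has dimension 2 with simplices:

  0-simplices (7): A, B, D, E, F, G, J
  1-simplices (21): AB, AD, AE, AF, AG, AJ, BD, BE, BF, BG, BJ, DE, DF, DG, DJ, EF, EG, EJ, FG, FJ, GJ
  2-simplices (14): ABD, ABE, ADG, AEF, AFJ, AGJ, BDF, BEJ, BFG, BGJ, DEG, DEJ, DFJ, EFG

so the chain groups are C_0 ≅ Z^7, C_1 ≅ Z^21, C_2 ≅ Z^14.

Boundary ∂_1: C_1 → C_0 sends each edge [p,q] (with p < q) to q − p. For instance
  ∂AF = F − A.
As a 7×21 matrix over Z this has rank 6, with invariant factors (1,1,1,1,1,1).

Boundary ∂_2: C_2 → C_1 acts by ∂[p,q,r] = [q,r] − [p,r] + [p,q]. For instance
  ∂EFG = FG − EG + EF,
  ∂BEJ = EJ − BJ + BE.
This gives a 21×14 integer matrix of rank 13; reducing to Smith normal form yields diagonal entries (1,1,1,1,1,1,1,1,1,1,1,1,1).

From H_k ≅ ker(∂_k) / im(∂_{k+1}) we obtain:

  H_1: rank ker ∂_1 − rank ∂_2 = (21 − 6) − 13 = 2, and the invariant factors of ∂_2 are all 1, so H_1 ≅ Z^2.

(K is a triangulation of the torus T^2.)

H_1 ≅ Z^2.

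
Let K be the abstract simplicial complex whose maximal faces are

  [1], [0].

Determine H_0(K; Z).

K has 2 vertices.
rank ∂_0 = 0, rank ∂_1 = 0 ⇒ b_0 = 2 − 0 − 0 = 2. So H_0 = Z^2.

H_0 ≅ Z^2.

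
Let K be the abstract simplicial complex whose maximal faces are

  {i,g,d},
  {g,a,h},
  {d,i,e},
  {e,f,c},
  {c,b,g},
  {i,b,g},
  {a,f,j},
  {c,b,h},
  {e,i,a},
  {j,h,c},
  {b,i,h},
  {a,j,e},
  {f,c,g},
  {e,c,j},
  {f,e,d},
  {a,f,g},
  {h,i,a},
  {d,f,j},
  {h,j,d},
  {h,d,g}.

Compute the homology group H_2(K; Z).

Fix the vertex order a < b < c < d < e < f < g < h < i < j and write every simplex with vertices in increasing order. Then dim K = 2 and the simplices of K are:

  0-simplices (10): a, b, c, d, e, f, g, h, i, j
  1-simplices (30): ae, af, ag, ah, ai, aj, bc, bg, bh, bi, ce, cf, cg, ch, cj, de, df, dg, dh, di, dj, ef, ei, ej, fg, fj, gh, gi, hi, hj
  2-simplices (20): aei, aej, afg, afj, agh, ahi, bcg, bch, bgi, bhi, cef, cej, cfg, chj, def, dei, dfj, dgh, dgi, dhj

so the chain groups are C_0 ≅ Z^10, C_1 ≅ Z^30, C_2 ≅ Z^20.

∂_1: C_1 → C_0 sends each edge [p,q] (with p < q) to q − p. For instance
  ∂bc = c − b.
This gives a 10×30 integer matrix of rank 9; reducing to Smith normal form yields diagonal entries (1,1,1,1,1,1,1,1,1).

∂_2: C_2 → C_1 sends each 2-simplex [p,q,r] to [q,r] − [p,r] + [p,q]. For instance
  ∂cfg = fg − cg + cf,
  ∂dgi = gi − di + dg.
As a 30×20 matrix over Z this has rank 20, with invariant factors (1,1,1,1,1,1,1,1,1,1,1,1,1,1,1,1,1,1,1,2).

Computing H_k = (kernel of ∂_k) / (image of ∂_{k+1}):

  H_2: rank ker ∂_2 − rank ∂_3 = (20 − 20) − 0 = 0, and there is no ∂_3, so H_2 = 0.

H_2 ≅ 0.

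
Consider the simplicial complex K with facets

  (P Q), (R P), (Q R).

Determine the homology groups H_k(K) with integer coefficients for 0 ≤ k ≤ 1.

H_0 = Z,  H_1 = Z.

Order the vertices as P < Q < R. Listing each simplex with vertices in this order, K has dimension 1 with simplices:

  0-simplices (3): P, Q, R
  1-simplices (3): PQ, PR, QR

Hence C_0 ≅ Z^3, C_1 ≅ Z^3.

Boundary ∂_1: C_1 → C_0 maps an edge to its endpoints' difference, ∂[p,q] = q − p. For instance
  ∂PR = R − P.
As a 3×3 matrix over Z this has rank 2, with invariant factors (1,1).

Computing H_k = (kernel of ∂_k) / (image of ∂_{k+1}):

  H_0: rank C_0 − rank ∂_1 = 3 − 2 = 1, and the invariant factors of ∂_1 are all 1, so H_0 ≅ Z.
  H_1: rank ker ∂_1 − rank ∂_2 = (3 − 2) − 0 = 1, and there is no ∂_2, so H_1 ≅ Z.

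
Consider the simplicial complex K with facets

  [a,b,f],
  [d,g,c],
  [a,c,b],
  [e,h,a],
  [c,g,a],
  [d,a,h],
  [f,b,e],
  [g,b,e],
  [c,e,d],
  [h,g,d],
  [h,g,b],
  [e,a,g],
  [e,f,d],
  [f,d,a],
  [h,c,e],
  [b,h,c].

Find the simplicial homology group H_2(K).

Fix the vertex order a < b < c < d < e < f < g < h and write every simplex with vertices in increasing order. Then dim K = 2 and the simplices of K are:

  0-simplices (8): a, b, c, d, e, f, g, h
  1-simplices (24): ab, ac, ad, ae, af, ag, ah, bc, be, bf, bg, bh, cd, ce, cg, ch, de, df, dg, dh, ef, eg, eh, gh
  2-simplices (16): abc, abf, acg, adf, adh, aeg, aeh, bch, bef, beg, bgh, cde, cdg, ceh, def, dgh

Hence C_0 ≅ Z^8, C_1 ≅ Z^24, C_2 ≅ Z^16.

Boundary ∂_1: C_1 → C_0 sends each edge [p,q] (with p < q) to q − p.
This gives a 8×24 integer matrix of rank 7; reducing to Smith normal form yields diagonal entries (1,1,1,1,1,1,1).

Boundary ∂_2: C_2 → C_1 sends each 2-simplex [p,q,r] to [q,r] − [p,r] + [p,q]. For instance
  ∂aeg = eg − ag + ae,
  ∂bch = ch − bh + bc.
This gives a 24×16 integer matrix of rank 15; reducing to Smith normal form yields diagonal entries (1,1,1,1,1,1,1,1,1,1,1,1,1,1,1).

Now H_k = ker ∂_k / im ∂_{k+1}, so:

  H_2: rank ker ∂_2 − rank ∂_3 = (16 − 15) − 0 = 1, and there is no ∂_3, so H_2 ≅ Z.

(K is a triangulation of the torus T^2.)

H_2 ≅ Z.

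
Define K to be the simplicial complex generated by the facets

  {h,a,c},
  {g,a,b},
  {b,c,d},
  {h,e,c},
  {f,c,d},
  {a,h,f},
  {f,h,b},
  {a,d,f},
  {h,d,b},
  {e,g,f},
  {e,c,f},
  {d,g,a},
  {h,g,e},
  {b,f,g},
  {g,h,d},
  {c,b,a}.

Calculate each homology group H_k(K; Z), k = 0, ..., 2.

Take the total order a < b < c < d < e < f < g < h on the vertex set. Then K (dimension 2) consists of the simplices:

  0-simplices (8): a, b, c, d, e, f, g, h
  1-simplices (24): ab, ac, ad, af, ag, ah, bc, bd, bf, bg, bh, cd, ce, cf, ch, df, dg, dh, ef, eg, eh, fg, fh, gh
  2-simplices (16): abc, abg, ach, adf, adg, afh, bcd, bdh, bfg, bfh, cdf, cef, ceh, dgh, efg, egh

so the chain groups are C_0 ≅ Z^8, C_1 ≅ Z^24, C_2 ≅ Z^16.

The boundary map ∂_1: C_1 → C_0 is given by ∂[p,q] = [q] − [p].
This gives a 8×24 integer matrix of rank 7; reducing to Smith normal form yields diagonal entries (1,1,1,1,1,1,1).

∂_2: C_2 → C_1 acts by ∂[p,q,r] = [q,r] − [p,r] + [p,q]. For instance
  ∂efg = fg − eg + ef,
  ∂adf = df − af + ad.
As a 24×16 matrix over Z this has rank 15, with invariant factors (1,1,1,1,1,1,1,1,1,1,1,1,1,1,1).

Reading off H_k = ker ∂_k / im ∂_{k+1}:

  H_0: rank C_0 − rank ∂_1 = 8 − 7 = 1, and the invariant factors of ∂_1 are all 1, so H_0 = Z.
  H_1: rank ker ∂_1 − rank ∂_2 = (24 − 7) − 15 = 2, and the invariant factors of ∂_2 are all 1, so H_1 = Z^2.
  H_2: rank ker ∂_2 − rank ∂_3 = (16 − 15) − 0 = 1, and there is no ∂_3, so H_2 = Z.

(K is a triangulation of the torus T^2.)

H_0 = Z,  H_1 = Z^2,  H_2 = Z.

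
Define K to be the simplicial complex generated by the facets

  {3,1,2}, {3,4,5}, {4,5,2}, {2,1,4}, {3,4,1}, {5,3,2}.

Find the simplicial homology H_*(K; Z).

H_0 ≅ Z,  H_1 = 0,  H_2 ≅ Z.

We work with the vertex ordering 1 < 2 < 3 < 4 < 5. The simplices of K, each written with vertices in increasing order, are:

  0-simplices (5): [1], [2], [3], [4], [5]
  1-simplices (9): [1,2], [1,3], [1,4], [2,3], [2,4], [2,5], [3,4], [3,5], [4,5]
  2-simplices (6): [1,2,3], [1,2,4], [1,3,4], [2,3,5], [2,4,5], [3,4,5]

giving chain groups C_0 ≅ Z^5, C_1 ≅ Z^9, C_2 ≅ Z^6.

The boundary map ∂_1: C_1 → C_0 is given by ∂[p,q] = [q] − [p]. For instance
  ∂[1,4] = [4] − [1].
As a 5×9 matrix over Z this has rank 4, with invariant factors (1,1,1,1).

The boundary map ∂_2: C_2 → C_1 maps a triangle to the signed sum of its edges. For instance
  ∂[3,4,5] = [4,5] − [3,5] + [3,4],
  ∂[1,3,4] = [3,4] − [1,4] + [1,3].
As a 9×6 matrix over Z this has rank 5, with invariant factors (1,1,1,1,1).

Computing H_k = (kernel of ∂_k) / (image of ∂_{k+1}):

  H_0: rank C_0 − rank ∂_1 = 5 − 4 = 1, and the invariant factors of ∂_1 are all 1, so H_0 = Z.
  H_1: rank ker ∂_1 − rank ∂_2 = (9 − 4) − 5 = 0, and the invariant factors of ∂_2 are all 1, so H_1 = 0.
  H_2: rank ker ∂_2 − rank ∂_3 = (6 − 5) − 0 = 1, and there is no ∂_3, so H_2 = Z.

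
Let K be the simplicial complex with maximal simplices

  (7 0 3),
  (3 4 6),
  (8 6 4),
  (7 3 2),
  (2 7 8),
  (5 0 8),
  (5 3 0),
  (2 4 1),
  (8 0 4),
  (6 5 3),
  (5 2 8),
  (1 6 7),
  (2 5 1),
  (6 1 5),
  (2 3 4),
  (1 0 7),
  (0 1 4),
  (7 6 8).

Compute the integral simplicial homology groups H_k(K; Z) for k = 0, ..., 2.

H_0 = Z,  H_1 = Z^2,  H_2 = Z.

Fix the vertex order 0 < 1 < 2 < 3 < 4 < 5 < 6 < 7 < 8 and write every simplex with vertices in increasing order. Then dim K = 2 and the simplices of K are:

  0-simplices (9): [0], [1], [2], [3], [4], [5], [6], [7], [8]
  1-simplices (27): (27 of them)
  2-simplices (18): [0,1,4], [0,1,7], [0,3,5], [0,3,7], [0,4,8], [0,5,8], [1,2,4], [1,2,5], [1,5,6], [1,6,7], [2,3,4], [2,3,7], [2,5,8], [2,7,8], [3,4,6], [3,5,6], [4,6,8], [6,7,8]

so the chain groups are C_0 ≅ Z^9, C_1 ≅ Z^27, C_2 ≅ Z^18.

Boundary ∂_1: C_1 → C_0 maps an edge to its endpoints' difference, ∂[p,q] = q − p. For instance
  ∂[2,5] = [5] − [2].
The resulting 9×27 matrix has rank 8, and its Smith normal form has invariant factors (1,1,1,1,1,1,1,1).

Boundary ∂_2: C_2 → C_1 maps a triangle to the signed sum of its edges. For instance
  ∂[0,1,7] = [1,7] − [0,7] + [0,1],
  ∂[6,7,8] = [7,8] − [6,8] + [6,7].
This gives a 27×18 integer matrix of rank 17; reducing to Smith normal form yields diagonal entries (1,1,1,1,1,1,1,1,1,1,1,1,1,1,1,1,1).

Now H_k = ker ∂_k / im ∂_{k+1}, so:

  H_0: rank C_0 − rank ∂_1 = 9 − 8 = 1, and the invariant factors of ∂_1 are all 1, so H_0 = Z.
  H_1: rank ker ∂_1 − rank ∂_2 = (27 − 8) − 17 = 2, and the invariant factors of ∂_2 are all 1, so H_1 = Z^2.
  H_2: rank ker ∂_2 − rank ∂_3 = (18 − 17) − 0 = 1, and there is no ∂_3, so H_2 = Z.

As a check, the Euler characteristic is 9 − 27 + 18 = 0, which agrees with 1 − 2 + 1 = 0.
(K is a triangulation of the torus T^2.)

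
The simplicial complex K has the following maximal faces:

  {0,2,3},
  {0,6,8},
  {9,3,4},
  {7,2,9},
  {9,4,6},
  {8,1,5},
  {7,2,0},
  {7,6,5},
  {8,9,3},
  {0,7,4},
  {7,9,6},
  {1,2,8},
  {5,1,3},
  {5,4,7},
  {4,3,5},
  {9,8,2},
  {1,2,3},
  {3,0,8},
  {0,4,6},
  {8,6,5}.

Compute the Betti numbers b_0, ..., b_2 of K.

Fix the vertex order 0 < 1 < 2 < 3 < 4 < 5 < 6 < 7 < 8 < 9 and write every simplex with vertices in increasing order. Then dim K = 2 and the simplices of K are:

  0-simplices (10): [0], [1], [2], [3], [4], [5], [6], [7], [8], [9]
  1-simplices (30): (30 of them)
  2-simplices (20): (20 of them)

Hence C_0 ≅ Z^10, C_1 ≅ Z^30, C_2 ≅ Z^20.

Boundary ∂_1: C_1 → C_0 sends each edge [p,q] (with p < q) to q − p. For instance
  ∂[8,9] = [9] − [8].
This gives a 10×30 integer matrix of rank 9; reducing to Smith normal form yields diagonal entries (1,1,1,1,1,1,1,1,1).

The boundary map ∂_2: C_2 → C_1 maps a triangle to the signed sum of its edges. For instance
  ∂[6,7,9] = [7,9] − [6,9] + [6,7],
  ∂[5,6,8] = [6,8] − [5,8] + [5,6].
As a 30×20 matrix over Z this has rank 20, with invariant factors (1,1,1,1,1,1,1,1,1,1,1,1,1,1,1,1,1,1,1,2).

From H_k ≅ ker(∂_k) / im(∂_{k+1}) we obtain:

  H_0: rank C_0 − rank ∂_1 = 10 − 9 = 1, and the invariant factors of ∂_1 are all 1, so H_0 ≅ Z.
  H_1: rank ker ∂_1 − rank ∂_2 = (30 − 9) − 20 = 1, and ∂_2 has invariant factor 2 > 1, so H_1 ≅ Z ⊕ Z/2.
  H_2: rank ker ∂_2 − rank ∂_3 = (20 − 20) − 0 = 0, and there is no ∂_3, so H_2 ≅ 0.

As a check, the Euler characteristic is 10 − 30 + 20 = 0, which agrees with 1 − 1 + 0 = 0.
(K is a triangulation of the Klein bottle.)

Hence the Betti numbers are b_0 = 1, b_1 = 1, b_2 = 0.

b_0 = 1, b_1 = 1, b_2 = 0.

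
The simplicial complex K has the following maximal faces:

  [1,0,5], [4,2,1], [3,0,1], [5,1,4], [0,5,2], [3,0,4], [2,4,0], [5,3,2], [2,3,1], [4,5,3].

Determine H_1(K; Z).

H_1 = Z_2.

Take the total order 0 < 1 < 2 < 3 < 4 < 5 on the vertex set. Then K (dimension 2) consists of the simplices:

  0-simplices (6): [0], [1], [2], [3], [4], [5]
  1-simplices (15): [0,1], [0,2], [0,3], [0,4], [0,5], [1,2], [1,3], [1,4], [1,5], [2,3], [2,4], [2,5], [3,4], [3,5], [4,5]
  2-simplices (10): [0,1,3], [0,1,5], [0,2,4], [0,2,5], [0,3,4], [1,2,3], [1,2,4], [1,4,5], [2,3,5], [3,4,5]

Hence C_0 ≅ Z^6, C_1 ≅ Z^15, C_2 ≅ Z^10.

∂_1: C_1 → C_0 maps an edge to its endpoints' difference, ∂[p,q] = q − p.
This gives a 6×15 integer matrix of rank 5; reducing to Smith normal form yields diagonal entries (1,1,1,1,1).

The boundary map ∂_2: C_2 → C_1 acts by ∂[p,q,r] = [q,r] − [p,r] + [p,q]. For instance
  ∂[2,3,5] = [3,5] − [2,5] + [2,3],
  ∂[0,2,5] = [2,5] − [0,5] + [0,2].
The 15×10 boundary matrix has rank 10 and Smith normal form diag(1,1,1,1,1,1,1,1,1,2).

Computing H_k = (kernel of ∂_k) / (image of ∂_{k+1}):

  H_1: rank ker ∂_1 − rank ∂_2 = (15 − 5) − 10 = 0, and ∂_2 has invariant factor 2 > 1, so H_1 ≅ Z_2.

(K is a triangulation of the real projective plane RP^2.)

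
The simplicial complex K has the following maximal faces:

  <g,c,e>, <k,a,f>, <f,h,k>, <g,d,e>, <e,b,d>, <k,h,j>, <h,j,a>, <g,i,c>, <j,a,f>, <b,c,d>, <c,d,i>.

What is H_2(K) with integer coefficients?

H_2 ≅ 0.

Fix the vertex order a < b < c < d < e < f < g < h < i < j < k and write every simplex with vertices in increasing order. Then dim K = 2 and the simplices of K are:

  0-simplices (11): a, b, c, d, e, f, g, h, i, j, k
  1-simplices (22): af, ah, aj, ak, bc, bd, be, cd, ce, cg, ci, de, dg, di, eg, fh, fj, fk, gi, hj, hk, jk
  2-simplices (11): afj, afk, ahj, bcd, bde, cdi, ceg, cgi, deg, fhk, hjk

so the chain groups are C_0 ≅ Z^11, C_1 ≅ Z^22, C_2 ≅ Z^11.

∂_1: C_1 → C_0 is given by ∂[p,q] = [q] − [p]. For instance
  ∂fj = j − f.
This gives a 11×22 integer matrix of rank 9; reducing to Smith normal form yields diagonal entries (1,1,1,1,1,1,1,1,1).

Boundary ∂_2: C_2 → C_1 sends each 2-simplex [p,q,r] to [q,r] − [p,r] + [p,q]. For instance
  ∂fhk = hk − fk + fh,
  ∂ceg = eg − cg + ce.
The 22×11 boundary matrix has rank 11 and Smith normal form diag(1,1,1,1,1,1,1,1,1,1,1).

From H_k ≅ ker(∂_k) / im(∂_{k+1}) we obtain:

  H_2: rank ker ∂_2 − rank ∂_3 = (11 − 11) − 0 = 0, and there is no ∂_3, so H_2 = 0.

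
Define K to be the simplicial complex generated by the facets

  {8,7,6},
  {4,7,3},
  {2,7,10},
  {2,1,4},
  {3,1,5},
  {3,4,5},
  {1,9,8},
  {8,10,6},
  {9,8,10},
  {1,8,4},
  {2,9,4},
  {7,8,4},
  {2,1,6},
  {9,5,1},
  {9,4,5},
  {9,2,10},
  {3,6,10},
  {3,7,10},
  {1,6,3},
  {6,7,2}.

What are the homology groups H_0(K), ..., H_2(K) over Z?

We work with the vertex ordering 1 < 2 < 3 < 4 < 5 < 6 < 7 < 8 < 9 < 10. The simplices of K, each written with vertices in increasing order, are:

  0-simplices (10): [1], [2], [3], [4], [5], [6], [7], [8], [9], [10]
  1-simplices (30): (30 of them)
  2-simplices (20): (20 of them)

Hence C_0 ≅ Z^10, C_1 ≅ Z^30, C_2 ≅ Z^20.

Boundary ∂_1: C_1 → C_0 sends each edge [p,q] (with p < q) to q − p. For instance
  ∂[3,10] = [10] − [3].
The resulting 10×30 matrix has rank 9, and its Smith normal form has invariant factors (1,1,1,1,1,1,1,1,1).

Boundary ∂_2: C_2 → C_1 maps a triangle to the signed sum of its edges. For instance
  ∂[4,7,8] = [7,8] − [4,8] + [4,7],
  ∂[6,7,8] = [7,8] − [6,8] + [6,7].
The 30×20 boundary matrix has rank 20 and Smith normal form diag(1,1,1,1,1,1,1,1,1,1,1,1,1,1,1,1,1,1,1,2).

Now H_k = ker ∂_k / im ∂_{k+1}, so:

  H_0: rank C_0 − rank ∂_1 = 10 − 9 = 1, and the invariant factors of ∂_1 are all 1, so H_0 = Z.
  H_1: rank ker ∂_1 − rank ∂_2 = (30 − 9) − 20 = 1, and ∂_2 has invariant factor 2 > 1, so H_1 = Z ⊕ Z/2.
  H_2: rank ker ∂_2 − rank ∂_3 = (20 − 20) − 0 = 0, and there is no ∂_3, so H_2 = 0.

(K is a triangulation of the Klein bottle.)

H_0 ≅ Z,  H_1 ≅ Z ⊕ Z/2,  H_2 = 0.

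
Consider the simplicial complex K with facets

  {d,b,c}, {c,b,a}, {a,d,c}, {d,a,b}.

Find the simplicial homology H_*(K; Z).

Fix the vertex order a < b < c < d and write every simplex with vertices in increasing order. Then dim K = 2 and the simplices of K are:

  0-simplices (4): a, b, c, d
  1-simplices (6): ab, ac, ad, bc, bd, cd
  2-simplices (4): abc, abd, acd, bcd

giving chain groups C_0 ≅ Z^4, C_1 ≅ Z^6, C_2 ≅ Z^4.

The boundary map ∂_1: C_1 → C_0 sends each edge [p,q] (with p < q) to q − p. For instance
  ∂bc = c − b.
The resulting 4×6 matrix has rank 3, and its Smith normal form has invariant factors (1,1,1).

The boundary map ∂_2: C_2 → C_1 acts by ∂[p,q,r] = [q,r] − [p,r] + [p,q]. For instance
  ∂abc = bc − ac + ab,
  ∂abd = bd − ad + ab.
The resulting 6×4 matrix has rank 3, and its Smith normal form has invariant factors (1,1,1).

From H_k ≅ ker(∂_k) / im(∂_{k+1}) we obtain:

  H_0: rank C_0 − rank ∂_1 = 4 − 3 = 1, and the invariant factors of ∂_1 are all 1, so H_0 ≅ Z.
  H_1: rank ker ∂_1 − rank ∂_2 = (6 − 3) − 3 = 0, and the invariant factors of ∂_2 are all 1, so H_1 ≅ 0.
  H_2: rank ker ∂_2 − rank ∂_3 = (4 − 3) − 0 = 1, and there is no ∂_3, so H_2 ≅ Z.

As a check, the Euler characteristic is 4 − 6 + 4 = 2, which agrees with 1 − 0 + 1 = 2.
(K is a triangulation of the 2-sphere S^2.)

H_0 = Z,  H_1 = 0,  H_2 = Z.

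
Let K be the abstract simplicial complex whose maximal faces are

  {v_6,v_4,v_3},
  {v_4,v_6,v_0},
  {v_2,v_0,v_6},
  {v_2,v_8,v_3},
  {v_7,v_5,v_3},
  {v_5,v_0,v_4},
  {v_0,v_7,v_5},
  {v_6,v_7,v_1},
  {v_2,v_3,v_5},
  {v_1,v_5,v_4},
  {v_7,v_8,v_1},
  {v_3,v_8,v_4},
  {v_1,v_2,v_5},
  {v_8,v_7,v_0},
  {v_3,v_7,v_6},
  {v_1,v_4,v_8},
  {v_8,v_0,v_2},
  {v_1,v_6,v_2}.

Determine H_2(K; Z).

Order the vertices as v_0 < v_1 < v_2 < v_3 < v_4 < v_5 < v_6 < v_7 < v_8. Listing each simplex with vertices in this order, K has dimension 2 with simplices:

  0-simplices (9): [v_0], [v_1], [v_2], [v_3], [v_4], [v_5], [v_6], [v_7], [v_8]
  1-simplices (27): (27 of them)
  2-simplices (18): (18 of them)

giving chain groups C_0 ≅ Z^9, C_1 ≅ Z^27, C_2 ≅ Z^18.

∂_1: C_1 → C_0 maps an edge to its endpoints' difference, ∂[p,q] = q − p. For instance
  ∂[v_0,v_7] = [v_7] − [v_0].
The resulting 9×27 matrix has rank 8, and its Smith normal form has invariant factors (1,1,1,1,1,1,1,1).

∂_2: C_2 → C_1 maps a triangle to the signed sum of its edges. For instance
  ∂[v_2,v_3,v_5] = [v_3,v_5] − [v_2,v_5] + [v_2,v_3],
  ∂[v_3,v_4,v_8] = [v_4,v_8] − [v_3,v_8] + [v_3,v_4].
The 27×18 boundary matrix has rank 17 and Smith normal form diag(1,1,1,1,1,1,1,1,1,1,1,1,1,1,1,1,1).

Computing H_k = (kernel of ∂_k) / (image of ∂_{k+1}):

  H_2: rank ker ∂_2 − rank ∂_3 = (18 − 17) − 0 = 1, and there is no ∂_3, so H_2 = Z.

(K is a triangulation of the torus T^2.)

H_2 ≅ Z.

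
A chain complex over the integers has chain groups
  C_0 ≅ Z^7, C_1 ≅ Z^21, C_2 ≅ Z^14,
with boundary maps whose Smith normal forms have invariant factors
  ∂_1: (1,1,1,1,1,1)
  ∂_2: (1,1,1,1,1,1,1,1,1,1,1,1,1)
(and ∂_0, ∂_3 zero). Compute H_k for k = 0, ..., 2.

H_0 ≅ Z,  H_1 ≅ Z^2,  H_2 ≅ Z.

H_0: b_0 = 7 − 0 − 6 = 1; torsion from ∂_1 factors > 1: none. So H_0 ≅ Z.
H_1: b_1 = 21 − 6 − 13 = 2; torsion from ∂_2 factors > 1: none. So H_1 ≅ Z^2.
H_2: b_2 = 14 − 13 − 0 = 1; torsion from ∂_3 factors > 1: none. So H_2 ≅ Z.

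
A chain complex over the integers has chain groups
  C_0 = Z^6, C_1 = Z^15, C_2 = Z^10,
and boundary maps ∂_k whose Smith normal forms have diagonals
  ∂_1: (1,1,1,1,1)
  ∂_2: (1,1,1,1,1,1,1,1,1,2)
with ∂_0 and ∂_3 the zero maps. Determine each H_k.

H_0 ≅ Z,  H_1 ≅ Z/2Z,  H_2 = 0.

H_0: b_0 = 6 − 0 − 5 = 1; torsion from ∂_1 factors > 1: none. So H_0 ≅ Z.
H_1: b_1 = 15 − 5 − 10 = 0; torsion from ∂_2 factors > 1: [2]. So H_1 ≅ Z/2Z.
H_2: b_2 = 10 − 10 − 0 = 0; torsion from ∂_3 factors > 1: none. So H_2 ≅ 0.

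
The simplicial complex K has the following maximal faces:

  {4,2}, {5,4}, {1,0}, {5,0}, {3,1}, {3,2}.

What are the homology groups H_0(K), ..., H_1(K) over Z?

H_0 = Z,  H_1 = Z.

We work with the vertex ordering 0 < 1 < 2 < 3 < 4 < 5. The simplices of K, each written with vertices in increasing order, are:

  0-simplices (6): [0], [1], [2], [3], [4], [5]
  1-simplices (6): [0,1], [0,5], [1,3], [2,3], [2,4], [4,5]

giving chain groups C_0 ≅ Z^6, C_1 ≅ Z^6.

Boundary ∂_1: C_1 → C_0 sends each edge [p,q] (with p < q) to q − p.
The resulting 6×6 matrix has rank 5, and its Smith normal form has invariant factors (1,1,1,1,1).

Computing H_k = (kernel of ∂_k) / (image of ∂_{k+1}):

  H_0: rank C_0 − rank ∂_1 = 6 − 5 = 1, and the invariant factors of ∂_1 are all 1, so H_0 ≅ Z.
  H_1: rank ker ∂_1 − rank ∂_2 = (6 − 5) − 0 = 1, and there is no ∂_2, so H_1 ≅ Z.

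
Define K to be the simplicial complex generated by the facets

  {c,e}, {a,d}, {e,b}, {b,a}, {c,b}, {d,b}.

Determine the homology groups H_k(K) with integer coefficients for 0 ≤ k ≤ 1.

Fix the vertex order a < b < c < d < e and write every simplex with vertices in increasing order. Then dim K = 1 and the simplices of K are:

  0-simplices (5): a, b, c, d, e
  1-simplices (6): ab, ad, bc, bd, be, ce

so the chain groups are C_0 ≅ Z^5, C_1 ≅ Z^6.

∂_1: C_1 → C_0 maps an edge to its endpoints' difference, ∂[p,q] = q − p. For instance
  ∂ab = b − a.
This gives a 5×6 integer matrix of rank 4; reducing to Smith normal form yields diagonal entries (1,1,1,1).

Computing H_k = (kernel of ∂_k) / (image of ∂_{k+1}):

  H_0: rank C_0 − rank ∂_1 = 5 − 4 = 1, and the invariant factors of ∂_1 are all 1, so H_0 ≅ Z.
  H_1: rank ker ∂_1 − rank ∂_2 = (6 − 4) − 0 = 2, and there is no ∂_2, so H_1 ≅ Z^2.

As a check, the Euler characteristic is 5 − 6 = -1, which agrees with 1 − 2 = -1.

H_0 ≅ Z,  H_1 ≅ Z^2.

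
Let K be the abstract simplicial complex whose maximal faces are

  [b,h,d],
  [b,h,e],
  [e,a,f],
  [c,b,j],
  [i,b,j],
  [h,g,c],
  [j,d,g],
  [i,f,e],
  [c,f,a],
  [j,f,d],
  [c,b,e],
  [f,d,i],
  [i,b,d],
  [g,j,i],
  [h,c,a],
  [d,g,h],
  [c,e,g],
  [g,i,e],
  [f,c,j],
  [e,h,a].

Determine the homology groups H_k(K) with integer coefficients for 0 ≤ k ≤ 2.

H_0 = Z,  H_1 = Z ⊕ Z/2Z,  H_2 = 0.

K has 10 vertices, 30 edges, 20 triangles.
rank ∂_0 = 0, rank ∂_1 = 9 ⇒ b_0 = 10 − 0 − 9 = 1; all invariant factors of ∂_1 are 1 so no torsion. So H_0 ≅ Z.
rank ∂_1 = 9, rank ∂_2 = 20 ⇒ b_1 = 30 − 9 − 20 = 1; ∂_2 has invariant factor(s) [2] giving torsion. So H_1 ≅ Z ⊕ Z/2Z.
rank ∂_2 = 20, rank ∂_3 = 0 ⇒ b_2 = 20 − 20 − 0 = 0. So H_2 ≅ 0.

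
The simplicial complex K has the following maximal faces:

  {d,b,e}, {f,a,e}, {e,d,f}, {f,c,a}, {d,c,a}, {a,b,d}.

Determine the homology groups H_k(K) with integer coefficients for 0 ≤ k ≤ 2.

H_0 = Z,  H_1 = Z,  H_2 = 0.

Take the total order a < b < c < d < e < f on the vertex set. Then K (dimension 2) consists of the simplices:

  0-simplices (6): a, b, c, d, e, f
  1-simplices (12): ab, ac, ad, ae, af, bd, be, cd, cf, de, df, ef
  2-simplices (6): abd, acd, acf, aef, bde, def

Hence C_0 ≅ Z^6, C_1 ≅ Z^12, C_2 ≅ Z^6.

The boundary map ∂_1: C_1 → C_0 maps an edge to its endpoints' difference, ∂[p,q] = q − p.
This gives a 6×12 integer matrix of rank 5; reducing to Smith normal form yields diagonal entries (1,1,1,1,1).

Boundary ∂_2: C_2 → C_1 sends each 2-simplex [p,q,r] to [q,r] − [p,r] + [p,q]. For instance
  ∂acd = cd − ad + ac,
  ∂acf = cf − af + ac.
This gives a 12×6 integer matrix of rank 6; reducing to Smith normal form yields diagonal entries (1,1,1,1,1,1).

From H_k ≅ ker(∂_k) / im(∂_{k+1}) we obtain:

  H_0: rank C_0 − rank ∂_1 = 6 − 5 = 1, and the invariant factors of ∂_1 are all 1, so H_0 = Z.
  H_1: rank ker ∂_1 − rank ∂_2 = (12 − 5) − 6 = 1, and the invariant factors of ∂_2 are all 1, so H_1 = Z.
  H_2: rank ker ∂_2 − rank ∂_3 = (6 − 6) − 0 = 0, and there is no ∂_3, so H_2 = 0.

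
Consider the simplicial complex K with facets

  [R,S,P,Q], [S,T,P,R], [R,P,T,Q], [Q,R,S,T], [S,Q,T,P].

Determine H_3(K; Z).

H_3 ≅ Z.

Fix the vertex order P < Q < R < S < T and write every simplex with vertices in increasing order. Then dim K = 3 and the simplices of K are:

  0-simplices (5): P, Q, R, S, T
  1-simplices (10): PQ, PR, PS, PT, QR, QS, QT, RS, RT, ST
  2-simplices (10): PQR, PQS, PQT, PRS, PRT, PST, QRS, QRT, QST, RST
  3-simplices (5): PQRS, PQRT, PQST, PRST, QRST

giving chain groups C_0 ≅ Z^5, C_1 ≅ Z^10, C_2 ≅ Z^10, C_3 ≅ Z^5.

The boundary map ∂_1: C_1 → C_0 maps an edge to its endpoints' difference, ∂[p,q] = q − p. For instance
  ∂QR = R − Q.
The resulting 5×10 matrix has rank 4, and its Smith normal form has invariant factors (1,1,1,1).

Boundary ∂_2: C_2 → C_1 sends each 2-simplex [p,q,r] to [q,r] − [p,r] + [p,q]. For instance
  ∂QRT = RT − QT + QR,
  ∂PRT = RT − PT + PR.
As a 10×10 matrix over Z this has rank 6, with invariant factors (1,1,1,1,1,1).

Boundary ∂_3: C_3 → C_2 sends each 3-simplex σ to the alternating sum Σ_i (−1)^i (σ with its i-th vertex removed). For instance
  ∂PQRS = QRS − PRS + PQS − PQR,
  ∂QRST = RST − QST + QRT − QRS.
This gives a 10×5 integer matrix of rank 4; reducing to Smith normal form yields diagonal entries (1,1,1,1).

Computing H_k = (kernel of ∂_k) / (image of ∂_{k+1}):

  H_3: rank ker ∂_3 − rank ∂_4 = (5 − 4) − 0 = 1, and there is no ∂_4, so H_3 = Z.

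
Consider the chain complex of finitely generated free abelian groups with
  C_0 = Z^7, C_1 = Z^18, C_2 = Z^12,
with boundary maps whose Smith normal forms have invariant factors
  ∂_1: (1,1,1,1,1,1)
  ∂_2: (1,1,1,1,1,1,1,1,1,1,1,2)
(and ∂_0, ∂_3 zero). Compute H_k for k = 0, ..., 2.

H_0: b_0 = 7 − 0 − 6 = 1; torsion from ∂_1 factors > 1: none. So H_0 = Z.
H_1: b_1 = 18 − 6 − 12 = 0; torsion from ∂_2 factors > 1: [2]. So H_1 = Z/2Z.
H_2: b_2 = 12 − 12 − 0 = 0; torsion from ∂_3 factors > 1: none. So H_2 = 0.

H_0 = Z,  H_1 = Z/2Z,  H_2 = 0.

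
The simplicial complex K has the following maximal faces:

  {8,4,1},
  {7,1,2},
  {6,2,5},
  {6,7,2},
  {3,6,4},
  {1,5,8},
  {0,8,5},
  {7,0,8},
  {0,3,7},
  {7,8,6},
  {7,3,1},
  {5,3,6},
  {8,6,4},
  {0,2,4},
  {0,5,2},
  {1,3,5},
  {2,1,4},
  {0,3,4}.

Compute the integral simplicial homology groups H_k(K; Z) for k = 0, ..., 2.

We work with the vertex ordering 0 < 1 < 2 < 3 < 4 < 5 < 6 < 7 < 8. The simplices of K, each written with vertices in increasing order, are:

  0-simplices (9): [0], [1], [2], [3], [4], [5], [6], [7], [8]
  1-simplices (27): (27 of them)
  2-simplices (18): [0,2,4], [0,2,5], [0,3,4], [0,3,7], [0,5,8], [0,7,8], [1,2,4], [1,2,7], [1,3,5], [1,3,7], [1,4,8], [1,5,8], [2,5,6], [2,6,7], [3,4,6], [3,5,6], [4,6,8], [6,7,8]

so the chain groups are C_0 ≅ Z^9, C_1 ≅ Z^27, C_2 ≅ Z^18.

Boundary ∂_1: C_1 → C_0 maps an edge to its endpoints' difference, ∂[p,q] = q − p. For instance
  ∂[3,7] = [7] − [3].
This gives a 9×27 integer matrix of rank 8; reducing to Smith normal form yields diagonal entries (1,1,1,1,1,1,1,1).

The boundary map ∂_2: C_2 → C_1 acts by ∂[p,q,r] = [q,r] − [p,r] + [p,q]. For instance
  ∂[0,2,5] = [2,5] − [0,5] + [0,2],
  ∂[0,5,8] = [5,8] − [0,8] + [0,5].
As a 27×18 matrix over Z this has rank 17, with invariant factors (1,1,1,1,1,1,1,1,1,1,1,1,1,1,1,1,1).

Now H_k = ker ∂_k / im ∂_{k+1}, so:

  H_0: rank C_0 − rank ∂_1 = 9 − 8 = 1, and the invariant factors of ∂_1 are all 1, so H_0 ≅ Z.
  H_1: rank ker ∂_1 − rank ∂_2 = (27 − 8) − 17 = 2, and the invariant factors of ∂_2 are all 1, so H_1 ≅ Z^2.
  H_2: rank ker ∂_2 − rank ∂_3 = (18 − 17) − 0 = 1, and there is no ∂_3, so H_2 ≅ Z.

As a check, the Euler characteristic is 9 − 27 + 18 = 0, which agrees with 1 − 2 + 1 = 0.
(K is a triangulation of the torus T^2.)

H_0 = Z,  H_1 = Z^2,  H_2 = Z.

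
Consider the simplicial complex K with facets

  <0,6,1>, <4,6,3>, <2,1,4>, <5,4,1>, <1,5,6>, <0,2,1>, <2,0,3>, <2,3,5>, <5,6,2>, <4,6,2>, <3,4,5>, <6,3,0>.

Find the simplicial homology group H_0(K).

Order the vertices as 0 < 1 < 2 < 3 < 4 < 5 < 6. Listing each simplex with vertices in this order, K has dimension 2 with simplices:

  0-simplices (7): [0], [1], [2], [3], [4], [5], [6]
  1-simplices (18): [0,1], [0,2], [0,3], [0,6], [1,2], [1,4], [1,5], [1,6], [2,3], [2,4], [2,5], [2,6], [3,4], [3,5], [3,6], [4,5], [4,6], [5,6]
  2-simplices (12): [0,1,2], [0,1,6], [0,2,3], [0,3,6], [1,2,4], [1,4,5], [1,5,6], [2,3,5], [2,4,6], [2,5,6], [3,4,5], [3,4,6]

Hence C_0 ≅ Z^7, C_1 ≅ Z^18, C_2 ≅ Z^12.

∂_1: C_1 → C_0 is given by ∂[p,q] = [q] − [p].
The 7×18 boundary matrix has rank 6 and Smith normal form diag(1,1,1,1,1,1).

∂_2: C_2 → C_1 sends each 2-simplex [p,q,r] to [q,r] − [p,r] + [p,q]. For instance
  ∂[3,4,5] = [4,5] − [3,5] + [3,4],
  ∂[2,5,6] = [5,6] − [2,6] + [2,5].
The 18×12 boundary matrix has rank 12 and Smith normal form diag(1,1,1,1,1,1,1,1,1,1,1,2).

Reading off H_k = ker ∂_k / im ∂_{k+1}:

  H_0: rank C_0 − rank ∂_1 = 7 − 6 = 1, and the invariant factors of ∂_1 are all 1, so H_0 = Z.

H_0 = Z.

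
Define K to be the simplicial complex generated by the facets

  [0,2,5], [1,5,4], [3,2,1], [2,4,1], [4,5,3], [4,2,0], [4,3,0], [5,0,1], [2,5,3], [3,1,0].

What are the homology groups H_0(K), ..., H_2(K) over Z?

H_0 ≅ Z,  H_1 ≅ Z/2,  H_2 = 0.

Fix the vertex order 0 < 1 < 2 < 3 < 4 < 5 and write every simplex with vertices in increasing order. Then dim K = 2 and the simplices of K are:

  0-simplices (6): [0], [1], [2], [3], [4], [5]
  1-simplices (15): [0,1], [0,2], [0,3], [0,4], [0,5], [1,2], [1,3], [1,4], [1,5], [2,3], [2,4], [2,5], [3,4], [3,5], [4,5]
  2-simplices (10): [0,1,3], [0,1,5], [0,2,4], [0,2,5], [0,3,4], [1,2,3], [1,2,4], [1,4,5], [2,3,5], [3,4,5]

giving chain groups C_0 ≅ Z^6, C_1 ≅ Z^15, C_2 ≅ Z^10.

∂_1: C_1 → C_0 is given by ∂[p,q] = [q] − [p]. For instance
  ∂[0,5] = [5] − [0].
The 6×15 boundary matrix has rank 5 and Smith normal form diag(1,1,1,1,1).

∂_2: C_2 → C_1 acts by ∂[p,q,r] = [q,r] − [p,r] + [p,q]. For instance
  ∂[1,2,3] = [2,3] − [1,3] + [1,2],
  ∂[1,4,5] = [4,5] − [1,5] + [1,4].
As a 15×10 matrix over Z this has rank 10, with invariant factors (1,1,1,1,1,1,1,1,1,2).

Computing H_k = (kernel of ∂_k) / (image of ∂_{k+1}):

  H_0: rank C_0 − rank ∂_1 = 6 − 5 = 1, and the invariant factors of ∂_1 are all 1, so H_0 ≅ Z.
  H_1: rank ker ∂_1 − rank ∂_2 = (15 − 5) − 10 = 0, and ∂_2 has invariant factor 2 > 1, so H_1 ≅ Z/2.
  H_2: rank ker ∂_2 − rank ∂_3 = (10 − 10) − 0 = 0, and there is no ∂_3, so H_2 ≅ 0.

(K is a triangulation of the real projective plane RP^2.)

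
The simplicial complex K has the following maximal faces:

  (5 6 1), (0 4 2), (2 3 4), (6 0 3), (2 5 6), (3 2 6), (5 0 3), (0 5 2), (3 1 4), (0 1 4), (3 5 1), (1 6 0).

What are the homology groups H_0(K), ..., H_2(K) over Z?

Fix the vertex order 0 < 1 < 2 < 3 < 4 < 5 < 6 and write every simplex with vertices in increasing order. Then dim K = 2 and the simplices of K are:

  0-simplices (7): [0], [1], [2], [3], [4], [5], [6]
  1-simplices (18): [0,1], [0,2], [0,3], [0,4], [0,5], [0,6], [1,3], [1,4], [1,5], [1,6], [2,3], [2,4], [2,5], [2,6], [3,4], [3,5], [3,6], [5,6]
  2-simplices (12): [0,1,4], [0,1,6], [0,2,4], [0,2,5], [0,3,5], [0,3,6], [1,3,4], [1,3,5], [1,5,6], [2,3,4], [2,3,6], [2,5,6]

so the chain groups are C_0 ≅ Z^7, C_1 ≅ Z^18, C_2 ≅ Z^12.

∂_1: C_1 → C_0 is given by ∂[p,q] = [q] − [p]. For instance
  ∂[0,5] = [5] − [0].
The 7×18 boundary matrix has rank 6 and Smith normal form diag(1,1,1,1,1,1).

∂_2: C_2 → C_1 sends each 2-simplex [p,q,r] to [q,r] − [p,r] + [p,q]. For instance
  ∂[2,5,6] = [5,6] − [2,6] + [2,5],
  ∂[0,2,4] = [2,4] − [0,4] + [0,2].
The resulting 18×12 matrix has rank 12, and its Smith normal form has invariant factors (1,1,1,1,1,1,1,1,1,1,1,2).

Now H_k = ker ∂_k / im ∂_{k+1}, so:

  H_0: rank C_0 − rank ∂_1 = 7 − 6 = 1, and the invariant factors of ∂_1 are all 1, so H_0 ≅ Z.
  H_1: rank ker ∂_1 − rank ∂_2 = (18 − 6) − 12 = 0, and ∂_2 has invariant factor 2 > 1, so H_1 ≅ Z_2.
  H_2: rank ker ∂_2 − rank ∂_3 = (12 − 12) − 0 = 0, and there is no ∂_3, so H_2 ≅ 0.

H_0 ≅ Z,  H_1 ≅ Z_2,  H_2 = 0.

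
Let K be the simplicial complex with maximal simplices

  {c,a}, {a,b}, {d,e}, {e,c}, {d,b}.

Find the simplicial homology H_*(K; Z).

H_0 ≅ Z,  H_1 ≅ Z.

We work with the vertex ordering a < b < c < d < e. The simplices of K, each written with vertices in increasing order, are:

  0-simplices (5): a, b, c, d, e
  1-simplices (5): ab, ac, bd, ce, de

giving chain groups C_0 ≅ Z^5, C_1 ≅ Z^5.

Boundary ∂_1: C_1 → C_0 sends each edge [p,q] (with p < q) to q − p. For instance
  ∂ac = c − a.
As a 5×5 matrix over Z this has rank 4, with invariant factors (1,1,1,1).

Reading off H_k = ker ∂_k / im ∂_{k+1}:

  H_0: rank C_0 − rank ∂_1 = 5 − 4 = 1, and the invariant factors of ∂_1 are all 1, so H_0 = Z.
  H_1: rank ker ∂_1 − rank ∂_2 = (5 − 4) − 0 = 1, and there is no ∂_2, so H_1 = Z.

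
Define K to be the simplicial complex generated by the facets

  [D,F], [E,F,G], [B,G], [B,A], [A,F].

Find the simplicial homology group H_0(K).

H_0 = Z.

Order the vertices as A < B < D < E < F < G. Listing each simplex with vertices in this order, K has dimension 2 with simplices:

  0-simplices (6): A, B, D, E, F, G
  1-simplices (7): AB, AF, BG, DF, EF, EG, FG
  2-simplices (1): EFG

so the chain groups are C_0 ≅ Z^6, C_1 ≅ Z^7, C_2 ≅ Z^1.

Boundary ∂_1: C_1 → C_0 maps an edge to its endpoints' difference, ∂[p,q] = q − p.
The 6×7 boundary matrix has rank 5 and Smith normal form diag(1,1,1,1,1).

The boundary map ∂_2: C_2 → C_1 acts by ∂[p,q,r] = [q,r] − [p,r] + [p,q]. For instance
  ∂EFG = FG − EG + EF.
The resulting 7×1 matrix has rank 1, and its Smith normal form has invariant factors (1).

Computing H_k = (kernel of ∂_k) / (image of ∂_{k+1}):

  H_0: rank C_0 − rank ∂_1 = 6 − 5 = 1, and the invariant factors of ∂_1 are all 1, so H_0 ≅ Z.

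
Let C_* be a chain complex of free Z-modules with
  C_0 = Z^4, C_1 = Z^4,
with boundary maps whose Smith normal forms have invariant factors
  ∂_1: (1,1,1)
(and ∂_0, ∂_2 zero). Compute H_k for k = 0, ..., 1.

H_0: b_0 = 4 − 0 − 3 = 1; torsion from ∂_1 factors > 1: none. So H_0 = Z.
H_1: b_1 = 4 − 3 − 0 = 1; torsion from ∂_2 factors > 1: none. So H_1 = Z.

H_0 = Z,  H_1 = Z.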